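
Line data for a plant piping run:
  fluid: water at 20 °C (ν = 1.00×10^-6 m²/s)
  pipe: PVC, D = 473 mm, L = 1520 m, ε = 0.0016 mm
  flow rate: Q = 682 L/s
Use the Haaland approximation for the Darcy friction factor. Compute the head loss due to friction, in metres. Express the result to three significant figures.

h_f ≈ 26.1 m

V = 4Q/(πD²) = 4·0.682/(π·0.473²) = 3.881 m/s
Re = VD/ν = 3.881·0.473/1.00×10^-6 = 1.84×10^6 → turbulent
ε/D = 0.0016/473 = 3.38×10^-6
Haaland: f = 0.01057
h_f = f(L/D)V²/(2g) = 0.01057·(1520/0.473)·3.881²/(2·9.81) = 26.09 m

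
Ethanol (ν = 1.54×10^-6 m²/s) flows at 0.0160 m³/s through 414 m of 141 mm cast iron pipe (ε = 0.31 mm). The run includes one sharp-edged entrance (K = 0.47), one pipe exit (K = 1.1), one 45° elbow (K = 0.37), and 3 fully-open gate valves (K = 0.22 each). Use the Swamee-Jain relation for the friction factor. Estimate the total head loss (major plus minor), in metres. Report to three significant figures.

V = 4Q/(πD²) = 1.025 m/s; V²/2g = 0.05352 m
Re = 9.38×10^4, ε/D = 0.00220 → f = 0.02594 (Swamee-Jain)
Major: h_f = f(L/D)·V²/2g = 0.02594·2936·0.05352 = 4.076 m
Minor: ΣK = 2.60; h_m = ΣK·V²/2g = 0.1391 m
Total H_L = 4.076 + 0.1391 = 4.215 m

H_L ≈ 4.22 m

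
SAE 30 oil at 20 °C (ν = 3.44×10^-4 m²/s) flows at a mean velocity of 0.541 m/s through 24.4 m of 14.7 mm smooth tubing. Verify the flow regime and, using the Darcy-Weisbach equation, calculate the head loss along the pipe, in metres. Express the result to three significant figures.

Re = VD/ν = 0.541·0.01470/3.44×10^-4 = 23.1 → laminar (Re < 2300)
f = 64/Re = 2.768
h_f = f(L/D)V²/(2g) = 2.768·(24.4/0.01470)·0.541²/(2·9.81) = 68.55 m

h_f ≈ 68.5 m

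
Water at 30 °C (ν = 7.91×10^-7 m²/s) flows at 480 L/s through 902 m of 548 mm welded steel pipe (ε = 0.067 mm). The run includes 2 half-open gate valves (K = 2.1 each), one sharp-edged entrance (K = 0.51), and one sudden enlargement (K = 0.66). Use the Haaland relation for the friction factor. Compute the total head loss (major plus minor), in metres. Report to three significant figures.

H_L ≈ 5.77 m

V = 4Q/(πD²) = 2.035 m/s; V²/2g = 0.2111 m
Re = 1.41×10^6, ε/D = 1.22×10^-4 → f = 0.01334 (Haaland)
Major: h_f = f(L/D)·V²/2g = 0.01334·1646·0.2111 = 4.637 m
Minor: ΣK = 5.37; h_m = ΣK·V²/2g = 1.134 m
Total H_L = 4.637 + 1.134 = 5.770 m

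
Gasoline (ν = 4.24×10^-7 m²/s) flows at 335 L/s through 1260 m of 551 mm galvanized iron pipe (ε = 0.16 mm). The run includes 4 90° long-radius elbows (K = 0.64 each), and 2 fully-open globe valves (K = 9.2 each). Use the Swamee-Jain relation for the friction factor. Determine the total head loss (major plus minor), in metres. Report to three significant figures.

H_L ≈ 5.64 m

V = 4Q/(πD²) = 1.405 m/s; V²/2g = 0.1006 m
Re = 1.83×10^6, ε/D = 2.90×10^-4 → f = 0.01534 (Swamee-Jain)
Major: h_f = f(L/D)·V²/2g = 0.01534·2287·0.1006 = 3.528 m
Minor: ΣK = 21.0; h_m = ΣK·V²/2g = 2.109 m
Total H_L = 3.528 + 2.109 = 5.637 m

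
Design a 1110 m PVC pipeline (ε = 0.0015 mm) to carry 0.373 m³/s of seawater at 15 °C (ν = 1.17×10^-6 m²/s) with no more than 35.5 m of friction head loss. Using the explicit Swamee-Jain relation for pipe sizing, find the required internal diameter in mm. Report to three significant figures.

D ≈ 336 mm

Swamee-Jain (Type III): D = 0.66·[ε^1.25·(LQ²/(gh_f))^4.75 + ν·Q^9.4·(L/(gh_f))^5.2]^0.04
LQ²/(gh_f) = 0.4434; L/(gh_f) = 3.187
Term 1 = ε^1.25·(…)^4.75 = 1.10×10^-9; Term 2 = ν·Q^9.4·(…)^5.2 = 4.57×10^-8
D = 0.66·(1.10×10^-9 + 4.57×10^-8)^0.04 = 0.3360 m = 336 mm
Check: V = 4.21 m/s, Re = 1.21×10^6, f = 0.01137, h_f = 33.9 m ≈ 35.5 m ✓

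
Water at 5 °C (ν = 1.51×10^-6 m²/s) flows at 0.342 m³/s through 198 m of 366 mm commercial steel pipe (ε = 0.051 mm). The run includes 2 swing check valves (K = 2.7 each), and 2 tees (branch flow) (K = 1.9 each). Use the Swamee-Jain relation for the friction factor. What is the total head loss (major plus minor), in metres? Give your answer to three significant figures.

V = 4Q/(πD²) = 3.251 m/s; V²/2g = 0.5386 m
Re = 7.88×10^5, ε/D = 1.39×10^-4 → f = 0.01430 (Swamee-Jain)
Major: h_f = f(L/D)·V²/2g = 0.01430·541.0·0.5386 = 4.168 m
Minor: ΣK = 9.20; h_m = ΣK·V²/2g = 4.955 m
Total H_L = 4.168 + 4.955 = 9.123 m

H_L ≈ 9.12 m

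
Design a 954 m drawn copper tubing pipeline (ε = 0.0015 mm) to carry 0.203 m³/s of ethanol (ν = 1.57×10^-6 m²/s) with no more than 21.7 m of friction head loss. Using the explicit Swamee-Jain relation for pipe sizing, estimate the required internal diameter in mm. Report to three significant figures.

D ≈ 290 mm

Swamee-Jain (Type III): D = 0.66·[ε^1.25·(LQ²/(gh_f))^4.75 + ν·Q^9.4·(L/(gh_f))^5.2]^0.04
LQ²/(gh_f) = 0.1847; L/(gh_f) = 4.481
Term 1 = ε^1.25·(…)^4.75 = 1.72×10^-11; Term 2 = ν·Q^9.4·(…)^5.2 = 1.19×10^-9
D = 0.66·(1.72×10^-11 + 1.19×10^-9)^0.04 = 0.2902 m = 290 mm
Check: V = 3.07 m/s, Re = 5.67×10^5, f = 0.01289, h_f = 20.3 m ≈ 21.7 m ✓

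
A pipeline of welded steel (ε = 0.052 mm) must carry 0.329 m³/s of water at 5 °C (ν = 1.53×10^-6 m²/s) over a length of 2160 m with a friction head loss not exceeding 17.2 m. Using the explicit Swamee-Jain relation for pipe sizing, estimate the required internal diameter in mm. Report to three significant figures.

D ≈ 443 mm

Swamee-Jain (Type III): D = 0.66·[ε^1.25·(LQ²/(gh_f))^4.75 + ν·Q^9.4·(L/(gh_f))^5.2]^0.04
LQ²/(gh_f) = 1.386; L/(gh_f) = 12.80
Term 1 = ε^1.25·(…)^4.75 = 2.08×10^-5; Term 2 = ν·Q^9.4·(…)^5.2 = 2.54×10^-5
D = 0.66·(2.08×10^-5 + 2.54×10^-5)^0.04 = 0.4427 m = 443 mm
Check: V = 2.14 m/s, Re = 6.18×10^5, f = 0.01435, h_f = 16.3 m ≈ 17.2 m ✓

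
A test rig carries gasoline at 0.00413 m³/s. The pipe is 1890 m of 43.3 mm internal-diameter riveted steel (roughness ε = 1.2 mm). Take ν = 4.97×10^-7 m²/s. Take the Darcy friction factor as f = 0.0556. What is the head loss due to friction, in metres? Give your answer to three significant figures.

V = 4Q/(πD²) = 4·0.00413/(π·0.0433²) = 2.805 m/s
h_f = f(L/D)V²/(2g) = 0.05560·(1890/0.0433)·2.805²/(2·9.81) = 973.0 m

h_f ≈ 973 m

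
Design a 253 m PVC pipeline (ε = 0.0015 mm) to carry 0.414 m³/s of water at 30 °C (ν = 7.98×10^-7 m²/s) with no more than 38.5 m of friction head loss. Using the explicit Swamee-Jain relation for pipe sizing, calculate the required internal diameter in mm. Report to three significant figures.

Swamee-Jain (Type III): D = 0.66·[ε^1.25·(LQ²/(gh_f))^4.75 + ν·Q^9.4·(L/(gh_f))^5.2]^0.04
LQ²/(gh_f) = 0.1148; L/(gh_f) = 0.6699
Term 1 = ε^1.25·(…)^4.75 = 1.80×10^-12; Term 2 = ν·Q^9.4·(…)^5.2 = 2.49×10^-11
D = 0.66·(1.80×10^-12 + 2.49×10^-11)^0.04 = 0.2492 m = 249 mm
Check: V = 8.48 m/s, Re = 2.65×10^6, f = 0.01019, h_f = 37.9 m ≈ 38.5 m ✓

D ≈ 249 mm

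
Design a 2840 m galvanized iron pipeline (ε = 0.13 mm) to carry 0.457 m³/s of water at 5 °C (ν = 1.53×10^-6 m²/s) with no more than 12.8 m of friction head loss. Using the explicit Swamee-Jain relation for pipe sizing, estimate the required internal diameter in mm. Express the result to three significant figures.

Swamee-Jain (Type III): D = 0.66·[ε^1.25·(LQ²/(gh_f))^4.75 + ν·Q^9.4·(L/(gh_f))^5.2]^0.04
LQ²/(gh_f) = 4.724; L/(gh_f) = 22.62
Term 1 = ε^1.25·(…)^4.75 = 0.0221; Term 2 = ν·Q^9.4·(…)^5.2 = 0.0107
D = 0.66·(0.0221 + 0.0107)^0.04 = 0.5757 m = 576 mm
Check: V = 1.76 m/s, Re = 6.61×10^5, f = 0.01542, h_f = 12.0 m ≈ 12.8 m ✓

D ≈ 576 mm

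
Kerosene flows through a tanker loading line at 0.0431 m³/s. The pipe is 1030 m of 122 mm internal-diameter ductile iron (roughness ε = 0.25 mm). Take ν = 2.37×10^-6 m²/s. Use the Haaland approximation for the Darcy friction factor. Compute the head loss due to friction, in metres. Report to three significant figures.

h_f ≈ 143 m

V = 4Q/(πD²) = 4·0.0431/(π·0.122²) = 3.687 m/s
Re = VD/ν = 3.687·0.122/2.37×10^-6 = 1.90×10^5 → turbulent
ε/D = 0.25/122 = 0.00205
Haaland: f = 0.02443
h_f = f(L/D)V²/(2g) = 0.02443·(1030/0.122)·3.687²/(2·9.81) = 142.9 m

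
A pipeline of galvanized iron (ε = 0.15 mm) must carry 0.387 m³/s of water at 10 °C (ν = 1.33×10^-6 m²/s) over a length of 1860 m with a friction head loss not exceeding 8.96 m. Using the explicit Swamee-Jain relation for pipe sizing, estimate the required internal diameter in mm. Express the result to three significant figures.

Swamee-Jain (Type III): D = 0.66·[ε^1.25·(LQ²/(gh_f))^4.75 + ν·Q^9.4·(L/(gh_f))^5.2]^0.04
LQ²/(gh_f) = 3.169; L/(gh_f) = 21.16
Term 1 = ε^1.25·(…)^4.75 = 0.00398; Term 2 = ν·Q^9.4·(…)^5.2 = 0.00138
D = 0.66·(0.00398 + 0.00138)^0.04 = 0.5354 m = 535 mm
Check: V = 1.72 m/s, Re = 6.92×10^5, f = 0.01587, h_f = 8.30 m ≈ 8.96 m ✓

D ≈ 535 mm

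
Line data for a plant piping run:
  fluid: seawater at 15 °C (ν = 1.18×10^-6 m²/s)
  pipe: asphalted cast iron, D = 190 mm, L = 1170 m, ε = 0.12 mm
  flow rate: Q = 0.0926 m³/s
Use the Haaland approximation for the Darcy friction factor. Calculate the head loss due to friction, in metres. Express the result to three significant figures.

V = 4Q/(πD²) = 4·0.0926/(π·0.190²) = 3.266 m/s
Re = VD/ν = 3.266·0.190/1.18×10^-6 = 5.26×10^5 → turbulent
ε/D = 0.12/190 = 6.32×10^-4
Haaland: f = 0.01833
h_f = f(L/D)V²/(2g) = 0.01833·(1170/0.190)·3.266²/(2·9.81) = 61.37 m

h_f ≈ 61.4 m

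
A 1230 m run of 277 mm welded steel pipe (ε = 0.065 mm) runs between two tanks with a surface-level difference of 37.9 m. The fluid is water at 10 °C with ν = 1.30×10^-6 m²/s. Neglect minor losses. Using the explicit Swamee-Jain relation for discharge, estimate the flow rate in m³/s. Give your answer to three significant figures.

Q ≈ 0.199 m³/s

Swamee-Jain (Type II): Q = -0.965·√(gD⁵h_f/L)·ln[ε/(3.7D) + √(3.17ν²L/(gD³h_f))]
√(gD⁵h_f/L) = √(9.81·0.277⁵·37.9/1230) = 0.02220
ε/(3.7D) = 6.34×10^-5; √(3.17ν²L/(gD³h_f)) = 2.89×10^-5
Q = -0.965·0.02220·ln(9.230×10^-5) = 0.1991 m³/s
Check: V = 3.30 m/s, Re = 7.04×10^5, f = 0.01544, h_f = 38.1 m ≈ 37.9 m ✓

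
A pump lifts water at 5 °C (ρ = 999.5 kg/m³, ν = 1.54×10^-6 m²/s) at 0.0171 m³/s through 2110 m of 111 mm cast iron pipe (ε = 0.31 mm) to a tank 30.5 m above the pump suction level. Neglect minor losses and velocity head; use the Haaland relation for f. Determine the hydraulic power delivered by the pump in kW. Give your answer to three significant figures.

V = 4Q/(πD²) = 1.767 m/s; Re = 1.27×10^5; ε/D = 0.00279; f = 0.02667
h_f = f(L/D)V²/2g = 80.69 m
Total head H = z + h_f = 30.5 + 80.69 = 111.2 m
P_hyd = ρgQH = 999.5·9.81·0.0171·111.2 = 18.64 kW

P_hyd ≈ 18.6 kW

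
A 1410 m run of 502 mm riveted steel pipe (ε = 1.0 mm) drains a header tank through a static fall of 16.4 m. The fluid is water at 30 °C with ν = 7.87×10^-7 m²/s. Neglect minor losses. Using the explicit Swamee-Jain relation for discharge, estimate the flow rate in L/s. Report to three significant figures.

Q ≈ 437 L/s

Swamee-Jain (Type II): Q = -0.965·√(gD⁵h_f/L)·ln[ε/(3.7D) + √(3.17ν²L/(gD³h_f))]
√(gD⁵h_f/L) = √(9.81·0.502⁵·16.4/1410) = 0.06031
ε/(3.7D) = 5.38×10^-4; √(3.17ν²L/(gD³h_f)) = 1.17×10^-5
Q = -0.965·0.06031·ln(5.500×10^-4) = 0.4368 m³/s
Check: V = 2.21 m/s, Re = 1.41×10^6, f = 0.02359, h_f = 16.4 m ≈ 16.4 m ✓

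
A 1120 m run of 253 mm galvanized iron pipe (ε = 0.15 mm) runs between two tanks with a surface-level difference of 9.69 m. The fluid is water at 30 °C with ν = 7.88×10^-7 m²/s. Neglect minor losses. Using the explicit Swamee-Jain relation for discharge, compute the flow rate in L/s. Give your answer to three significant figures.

Swamee-Jain (Type II): Q = -0.965·√(gD⁵h_f/L)·ln[ε/(3.7D) + √(3.17ν²L/(gD³h_f))]
√(gD⁵h_f/L) = √(9.81·0.253⁵·9.69/1120) = 0.009380
ε/(3.7D) = 1.60×10^-4; √(3.17ν²L/(gD³h_f)) = 3.78×10^-5
Q = -0.965·0.009380·ln(1.981×10^-4) = 0.07718 m³/s
Check: V = 1.54 m/s, Re = 4.93×10^5, f = 0.01834, h_f = 9.76 m ≈ 9.69 m ✓

Q ≈ 77.2 L/s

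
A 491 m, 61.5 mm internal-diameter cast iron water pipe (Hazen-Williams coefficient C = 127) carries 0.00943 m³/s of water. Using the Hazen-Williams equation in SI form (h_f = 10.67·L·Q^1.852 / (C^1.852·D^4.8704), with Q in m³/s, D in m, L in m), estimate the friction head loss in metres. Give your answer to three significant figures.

h_f ≈ 93.4 m

h_f = 10.67·491·0.00943^1.852 / (127^1.852·0.0615^4.8704) = 93.42 m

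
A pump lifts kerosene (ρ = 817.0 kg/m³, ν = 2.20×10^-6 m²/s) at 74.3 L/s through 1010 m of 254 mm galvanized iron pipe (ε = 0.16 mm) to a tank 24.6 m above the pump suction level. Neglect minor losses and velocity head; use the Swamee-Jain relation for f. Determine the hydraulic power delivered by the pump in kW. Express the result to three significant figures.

V = 4Q/(πD²) = 1.466 m/s; Re = 1.69×10^5; ε/D = 6.30×10^-4; f = 0.01986
h_f = f(L/D)V²/2g = 8.655 m
Total head H = z + h_f = 24.6 + 8.655 = 33.26 m
P_hyd = ρgQH = 817.0·9.81·0.0743·33.26 = 19.80 kW

P_hyd ≈ 19.8 kW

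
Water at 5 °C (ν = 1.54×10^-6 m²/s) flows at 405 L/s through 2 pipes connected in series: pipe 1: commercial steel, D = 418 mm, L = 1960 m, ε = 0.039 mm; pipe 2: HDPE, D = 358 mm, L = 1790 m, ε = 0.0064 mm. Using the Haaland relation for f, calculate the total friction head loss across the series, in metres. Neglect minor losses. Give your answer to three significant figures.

Pipe 1: V = 2.951 m/s, Re = 8.01×10^5, ε/D = 9.33×10^-5, f = 0.01349, h_1 = f(L/D)V²/2g = 28.08 m
Pipe 2: V = 4.023 m/s, Re = 9.35×10^5, ε/D = 1.79×10^-5, f = 0.01204, h_2 = f(L/D)V²/2g = 49.66 m
Series → Q common, losses add: H = Σh = 77.74 m

H ≈ 77.7 m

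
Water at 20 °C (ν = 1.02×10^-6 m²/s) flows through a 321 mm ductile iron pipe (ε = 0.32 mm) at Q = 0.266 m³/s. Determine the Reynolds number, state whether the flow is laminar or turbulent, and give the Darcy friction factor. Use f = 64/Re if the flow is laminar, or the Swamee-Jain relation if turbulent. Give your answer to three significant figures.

Re ≈ 1.03×10^6; turbulent; f ≈ 0.0200

V = 4Q/(πD²) = 3.287 m/s
Re = VD/ν = 3.287·0.321/1.02×10^-6 = 1.03×10^6
Re > 4000 → turbulent; ε/D = 9.97×10^-4
Swamee-Jain: f = 0.02000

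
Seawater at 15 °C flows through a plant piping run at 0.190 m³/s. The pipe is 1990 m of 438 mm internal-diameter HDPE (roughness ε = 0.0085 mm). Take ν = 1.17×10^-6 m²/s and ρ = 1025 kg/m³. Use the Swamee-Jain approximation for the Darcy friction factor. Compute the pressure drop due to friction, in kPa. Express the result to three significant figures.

V = 4Q/(πD²) = 4·0.190/(π·0.438²) = 1.261 m/s
Re = VD/ν = 1.261·0.438/1.17×10^-6 = 4.72×10^5 → turbulent
ε/D = 0.0085/438 = 1.94×10^-5
Swamee-Jain: f = 0.01352
h_f = f(L/D)V²/(2g) = 0.01352·(1990/0.438)·1.261²/(2·9.81) = 4.979 m
Δp = ρg·h_f = 1025·9.81·4.979 = 50.07 kPa

Δp ≈ 50.1 kPa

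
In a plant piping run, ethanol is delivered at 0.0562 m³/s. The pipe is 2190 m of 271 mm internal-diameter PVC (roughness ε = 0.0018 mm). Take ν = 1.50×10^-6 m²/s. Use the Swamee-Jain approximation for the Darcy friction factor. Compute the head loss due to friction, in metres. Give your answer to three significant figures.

V = 4Q/(πD²) = 4·0.0562/(π·0.271²) = 0.9743 m/s
Re = VD/ν = 0.9743·0.271/1.50×10^-6 = 1.76×10^5 → turbulent
ε/D = 0.0018/271 = 6.64×10^-6
Swamee-Jain: f = 0.01598
h_f = f(L/D)V²/(2g) = 0.01598·(2190/0.271)·0.9743²/(2·9.81) = 6.249 m

h_f ≈ 6.25 m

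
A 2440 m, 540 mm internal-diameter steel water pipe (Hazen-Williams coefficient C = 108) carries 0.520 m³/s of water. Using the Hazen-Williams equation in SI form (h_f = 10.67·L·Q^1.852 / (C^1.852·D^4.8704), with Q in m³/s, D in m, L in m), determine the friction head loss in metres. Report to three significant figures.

h_f ≈ 26.7 m

h_f = 10.67·2440·0.520^1.852 / (108^1.852·0.540^4.8704) = 26.73 m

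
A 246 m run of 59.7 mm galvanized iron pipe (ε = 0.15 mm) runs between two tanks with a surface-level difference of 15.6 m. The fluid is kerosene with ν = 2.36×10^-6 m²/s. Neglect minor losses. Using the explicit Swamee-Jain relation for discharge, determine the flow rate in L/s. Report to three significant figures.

Q ≈ 4.55 L/s

Swamee-Jain (Type II): Q = -0.965·√(gD⁵h_f/L)·ln[ε/(3.7D) + √(3.17ν²L/(gD³h_f))]
√(gD⁵h_f/L) = √(9.81·0.0597⁵·15.6/246) = 6.869×10^-4
ε/(3.7D) = 6.79×10^-4; √(3.17ν²L/(gD³h_f)) = 3.65×10^-4
Q = -0.965·6.869×10^-4·ln(0.001044) = 0.004550 m³/s
Check: V = 1.63 m/s, Re = 4.11×10^4, f = 0.02843, h_f = 15.8 m ≈ 15.6 m ✓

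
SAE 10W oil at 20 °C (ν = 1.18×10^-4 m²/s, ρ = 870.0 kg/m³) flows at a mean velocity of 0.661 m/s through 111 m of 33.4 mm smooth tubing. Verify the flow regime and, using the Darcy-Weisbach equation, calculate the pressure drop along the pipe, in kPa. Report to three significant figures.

Δp ≈ 216 kPa

Re = VD/ν = 0.661·0.03340/1.18×10^-4 = 187 → laminar (Re < 2300)
f = 64/Re = 0.3421
h_f = f(L/D)V²/(2g) = 0.3421·(111/0.03340)·0.661²/(2·9.81) = 25.32 m
Δp = ρg·h_f = 870.0·9.81·25.32 = 216.1 kPa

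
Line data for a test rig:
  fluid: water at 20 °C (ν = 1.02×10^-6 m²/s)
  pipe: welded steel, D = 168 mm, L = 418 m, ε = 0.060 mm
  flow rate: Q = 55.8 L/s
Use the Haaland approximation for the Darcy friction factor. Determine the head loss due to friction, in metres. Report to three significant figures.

h_f ≈ 13.5 m

V = 4Q/(πD²) = 4·0.0558/(π·0.168²) = 2.517 m/s
Re = VD/ν = 2.517·0.168/1.02×10^-6 = 4.15×10^5 → turbulent
ε/D = 0.060/168 = 3.57×10^-4
Haaland: f = 0.01679
h_f = f(L/D)V²/(2g) = 0.01679·(418/0.168)·2.517²/(2·9.81) = 13.49 m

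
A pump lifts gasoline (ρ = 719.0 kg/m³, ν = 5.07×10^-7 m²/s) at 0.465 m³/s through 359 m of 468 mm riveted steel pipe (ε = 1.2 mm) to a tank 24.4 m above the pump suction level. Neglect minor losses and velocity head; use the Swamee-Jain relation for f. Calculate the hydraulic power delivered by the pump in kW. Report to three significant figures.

V = 4Q/(πD²) = 2.703 m/s; Re = 2.50×10^6; ε/D = 0.00256; f = 0.02515
h_f = f(L/D)V²/2g = 7.184 m
Total head H = z + h_f = 24.4 + 7.184 = 31.58 m
P_hyd = ρgQH = 719.0·9.81·0.465·31.58 = 103.6 kW

P_hyd ≈ 104 kW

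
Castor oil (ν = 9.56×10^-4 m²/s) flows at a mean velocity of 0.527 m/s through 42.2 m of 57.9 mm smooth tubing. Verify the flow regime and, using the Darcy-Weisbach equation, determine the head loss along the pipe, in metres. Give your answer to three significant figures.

Re = VD/ν = 0.527·0.05790/9.56×10^-4 = 31.9 → laminar (Re < 2300)
f = 64/Re = 2.005
h_f = f(L/D)V²/(2g) = 2.005·(42.2/0.05790)·0.527²/(2·9.81) = 20.69 m

h_f ≈ 20.7 m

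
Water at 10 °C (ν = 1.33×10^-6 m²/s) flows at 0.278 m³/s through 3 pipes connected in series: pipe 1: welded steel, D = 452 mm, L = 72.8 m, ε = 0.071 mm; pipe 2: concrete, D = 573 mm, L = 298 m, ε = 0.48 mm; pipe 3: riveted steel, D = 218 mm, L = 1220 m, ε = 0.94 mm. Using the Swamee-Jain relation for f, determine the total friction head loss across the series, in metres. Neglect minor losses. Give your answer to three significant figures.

H ≈ 463 m

Pipe 1: V = 1.733 m/s, Re = 5.89×10^5, ε/D = 1.57×10^-4, f = 0.01487, h_1 = f(L/D)V²/2g = 0.3663 m
Pipe 2: V = 1.078 m/s, Re = 4.64×10^5, ε/D = 8.38×10^-4, f = 0.01967, h_2 = f(L/D)V²/2g = 0.6058 m
Pipe 3: V = 7.448 m/s, Re = 1.22×10^6, ε/D = 0.00431, f = 0.02919, h_3 = f(L/D)V²/2g = 461.9 m
Series → Q common, losses add: H = Σh = 462.9 m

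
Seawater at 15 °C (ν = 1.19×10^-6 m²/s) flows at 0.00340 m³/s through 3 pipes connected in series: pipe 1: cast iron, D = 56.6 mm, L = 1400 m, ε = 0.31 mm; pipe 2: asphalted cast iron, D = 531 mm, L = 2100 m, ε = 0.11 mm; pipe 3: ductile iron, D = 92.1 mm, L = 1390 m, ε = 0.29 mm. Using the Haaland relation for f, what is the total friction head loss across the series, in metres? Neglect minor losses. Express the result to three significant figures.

H ≈ 80.7 m

Pipe 1: V = 1.351 m/s, Re = 6.43×10^4, ε/D = 0.00548, f = 0.03252, h_1 = f(L/D)V²/2g = 74.86 m
Pipe 2: V = 0.01535 m/s, Re = 6850, ε/D = 2.07×10^-4, f = 0.03455, h_2 = f(L/D)V²/2g = 0.001642 m
Pipe 3: V = 0.5104 m/s, Re = 3.95×10^4, ε/D = 0.00315, f = 0.02927, h_3 = f(L/D)V²/2g = 5.864 m
Series → Q common, losses add: H = Σh = 80.73 m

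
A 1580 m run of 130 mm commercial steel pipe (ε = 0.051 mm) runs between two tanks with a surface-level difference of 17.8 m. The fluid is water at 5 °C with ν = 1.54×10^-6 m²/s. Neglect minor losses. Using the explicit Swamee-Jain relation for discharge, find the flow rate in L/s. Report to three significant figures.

Q ≈ 16.0 L/s

Swamee-Jain (Type II): Q = -0.965·√(gD⁵h_f/L)·ln[ε/(3.7D) + √(3.17ν²L/(gD³h_f))]
√(gD⁵h_f/L) = √(9.81·0.130⁵·17.8/1580) = 0.002026
ε/(3.7D) = 1.06×10^-4; √(3.17ν²L/(gD³h_f)) = 1.76×10^-4
Q = -0.965·0.002026·ln(2.820×10^-4) = 0.01598 m³/s
Check: V = 1.20 m/s, Re = 1.02×10^5, f = 0.01989, h_f = 17.9 m ≈ 17.8 m ✓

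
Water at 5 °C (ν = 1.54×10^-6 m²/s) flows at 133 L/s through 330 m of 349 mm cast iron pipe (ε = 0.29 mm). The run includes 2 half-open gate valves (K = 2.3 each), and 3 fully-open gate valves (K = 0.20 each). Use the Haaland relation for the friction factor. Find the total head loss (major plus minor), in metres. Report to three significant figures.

H_L ≈ 2.35 m

V = 4Q/(πD²) = 1.390 m/s; V²/2g = 0.09852 m
Re = 3.15×10^5, ε/D = 8.31×10^-4 → f = 0.01974 (Haaland)
Major: h_f = f(L/D)·V²/2g = 0.01974·945.6·0.09852 = 1.839 m
Minor: ΣK = 5.20; h_m = ΣK·V²/2g = 0.5123 m
Total H_L = 1.839 + 0.5123 = 2.351 m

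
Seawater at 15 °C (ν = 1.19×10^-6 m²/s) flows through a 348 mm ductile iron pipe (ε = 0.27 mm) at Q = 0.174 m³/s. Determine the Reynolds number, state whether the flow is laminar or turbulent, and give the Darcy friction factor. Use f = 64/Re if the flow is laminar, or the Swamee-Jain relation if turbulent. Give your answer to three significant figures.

Re ≈ 5.35×10^5; turbulent; f ≈ 0.0193

V = 4Q/(πD²) = 1.829 m/s
Re = VD/ν = 1.829·0.348/1.19×10^-6 = 5.35×10^5
Re > 4000 → turbulent; ε/D = 7.76×10^-4
Swamee-Jain: f = 0.01926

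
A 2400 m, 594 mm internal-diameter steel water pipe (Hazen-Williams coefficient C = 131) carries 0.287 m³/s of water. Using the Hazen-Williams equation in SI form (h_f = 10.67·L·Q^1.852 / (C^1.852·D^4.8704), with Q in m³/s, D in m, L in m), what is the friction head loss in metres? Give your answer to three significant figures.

h_f ≈ 3.85 m

h_f = 10.67·2400·0.287^1.852 / (131^1.852·0.594^4.8704) = 3.845 m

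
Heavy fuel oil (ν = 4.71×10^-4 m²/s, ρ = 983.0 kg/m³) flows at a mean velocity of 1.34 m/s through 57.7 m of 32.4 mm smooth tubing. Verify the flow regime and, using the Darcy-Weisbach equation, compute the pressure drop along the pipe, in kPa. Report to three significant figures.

Re = VD/ν = 1.34·0.03240/4.71×10^-4 = 92.2 → laminar (Re < 2300)
f = 64/Re = 0.6943
h_f = f(L/D)V²/(2g) = 0.6943·(57.7/0.03240)·1.34²/(2·9.81) = 113.2 m
Δp = ρg·h_f = 983.0·9.81·113.2 = 1091 kPa

Δp ≈ 1090 kPa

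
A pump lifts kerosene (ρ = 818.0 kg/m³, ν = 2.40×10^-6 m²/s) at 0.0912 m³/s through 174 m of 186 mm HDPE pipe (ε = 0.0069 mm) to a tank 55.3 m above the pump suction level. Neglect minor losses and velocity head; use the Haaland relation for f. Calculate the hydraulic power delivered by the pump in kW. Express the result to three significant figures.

V = 4Q/(πD²) = 3.356 m/s; Re = 2.60×10^5; ε/D = 3.71×10^-5; f = 0.01502
h_f = f(L/D)V²/2g = 8.071 m
Total head H = z + h_f = 55.3 + 8.071 = 63.37 m
P_hyd = ρgQH = 818.0·9.81·0.0912·63.37 = 46.38 kW

P_hyd ≈ 46.4 kW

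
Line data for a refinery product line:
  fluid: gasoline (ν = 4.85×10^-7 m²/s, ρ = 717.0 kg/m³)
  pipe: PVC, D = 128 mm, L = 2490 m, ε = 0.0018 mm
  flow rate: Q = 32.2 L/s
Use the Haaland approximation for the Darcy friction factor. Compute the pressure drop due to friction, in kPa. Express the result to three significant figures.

V = 4Q/(πD²) = 4·0.0322/(π·0.128²) = 2.502 m/s
Re = VD/ν = 2.502·0.128/4.85×10^-7 = 6.60×10^5 → turbulent
ε/D = 0.0018/128 = 1.41×10^-5
Haaland: f = 0.01263
h_f = f(L/D)V²/(2g) = 0.01263·(2490/0.128)·2.502²/(2·9.81) = 78.44 m
Δp = ρg·h_f = 717.0·9.81·78.44 = 551.7 kPa

Δp ≈ 552 kPa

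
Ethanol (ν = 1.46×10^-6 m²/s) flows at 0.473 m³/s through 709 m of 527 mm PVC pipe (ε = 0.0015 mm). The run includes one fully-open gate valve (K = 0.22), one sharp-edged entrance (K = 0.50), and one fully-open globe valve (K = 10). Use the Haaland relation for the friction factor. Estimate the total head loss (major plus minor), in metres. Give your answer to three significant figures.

V = 4Q/(πD²) = 2.168 m/s; V²/2g = 0.2397 m
Re = 7.83×10^5, ε/D = 2.85×10^-6 → f = 0.01212 (Haaland)
Major: h_f = f(L/D)·V²/2g = 0.01212·1345·0.2397 = 3.907 m
Minor: ΣK = 10.7; h_m = ΣK·V²/2g = 2.569 m
Total H_L = 3.907 + 2.569 = 6.476 m

H_L ≈ 6.48 m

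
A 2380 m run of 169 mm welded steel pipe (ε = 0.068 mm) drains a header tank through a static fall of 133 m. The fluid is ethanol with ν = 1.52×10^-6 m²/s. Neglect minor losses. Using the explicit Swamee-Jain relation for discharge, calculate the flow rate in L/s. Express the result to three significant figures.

Swamee-Jain (Type II): Q = -0.965·√(gD⁵h_f/L)·ln[ε/(3.7D) + √(3.17ν²L/(gD³h_f))]
√(gD⁵h_f/L) = √(9.81·0.169⁵·133/2380) = 0.008693
ε/(3.7D) = 1.09×10^-4; √(3.17ν²L/(gD³h_f)) = 5.26×10^-5
Q = -0.965·0.008693·ln(1.614×10^-4) = 0.07325 m³/s
Check: V = 3.27 m/s, Re = 3.63×10^5, f = 0.01749, h_f = 134 m ≈ 133 m ✓

Q ≈ 73.3 L/s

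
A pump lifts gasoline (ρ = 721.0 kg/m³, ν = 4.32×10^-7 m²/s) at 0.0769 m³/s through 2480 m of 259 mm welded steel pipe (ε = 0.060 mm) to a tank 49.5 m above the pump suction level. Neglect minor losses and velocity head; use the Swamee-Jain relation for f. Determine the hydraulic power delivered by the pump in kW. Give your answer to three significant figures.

V = 4Q/(πD²) = 1.460 m/s; Re = 8.75×10^5; ε/D = 2.32×10^-4; f = 0.01521
h_f = f(L/D)V²/2g = 15.82 m
Total head H = z + h_f = 49.5 + 15.82 = 65.32 m
P_hyd = ρgQH = 721.0·9.81·0.0769·65.32 = 35.53 kW

P_hyd ≈ 35.5 kW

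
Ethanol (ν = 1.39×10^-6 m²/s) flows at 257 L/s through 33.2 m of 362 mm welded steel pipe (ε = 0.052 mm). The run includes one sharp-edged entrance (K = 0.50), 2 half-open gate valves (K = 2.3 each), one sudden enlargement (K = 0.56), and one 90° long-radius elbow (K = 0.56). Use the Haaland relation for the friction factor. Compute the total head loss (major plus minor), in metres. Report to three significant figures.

H_L ≈ 2.40 m

V = 4Q/(πD²) = 2.497 m/s; V²/2g = 0.3178 m
Re = 6.50×10^5, ε/D = 1.44×10^-4 → f = 0.01438 (Haaland)
Major: h_f = f(L/D)·V²/2g = 0.01438·91.71·0.3178 = 0.4192 m
Minor: ΣK = 6.22; h_m = ΣK·V²/2g = 1.977 m
Total H_L = 0.4192 + 1.977 = 2.396 m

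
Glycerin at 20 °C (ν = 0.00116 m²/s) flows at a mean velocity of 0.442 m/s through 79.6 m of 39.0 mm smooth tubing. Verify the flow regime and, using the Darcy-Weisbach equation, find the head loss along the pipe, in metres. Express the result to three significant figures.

Re = VD/ν = 0.442·0.03900/0.00116 = 14.9 → laminar (Re < 2300)
f = 64/Re = 4.307
h_f = f(L/D)V²/(2g) = 4.307·(79.6/0.03900)·0.442²/(2·9.81) = 87.53 m

h_f ≈ 87.5 m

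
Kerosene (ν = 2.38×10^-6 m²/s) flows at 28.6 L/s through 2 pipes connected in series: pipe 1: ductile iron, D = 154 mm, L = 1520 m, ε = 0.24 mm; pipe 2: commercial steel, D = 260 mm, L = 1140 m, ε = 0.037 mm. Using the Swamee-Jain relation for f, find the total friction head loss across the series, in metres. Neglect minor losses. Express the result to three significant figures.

Pipe 1: V = 1.535 m/s, Re = 9.94×10^4, ε/D = 0.00156, f = 0.02412, h_1 = f(L/D)V²/2g = 28.61 m
Pipe 2: V = 0.5387 m/s, Re = 5.88×10^4, ε/D = 1.42×10^-4, f = 0.02064, h_2 = f(L/D)V²/2g = 1.339 m
Series → Q common, losses add: H = Σh = 29.95 m

H ≈ 30.0 m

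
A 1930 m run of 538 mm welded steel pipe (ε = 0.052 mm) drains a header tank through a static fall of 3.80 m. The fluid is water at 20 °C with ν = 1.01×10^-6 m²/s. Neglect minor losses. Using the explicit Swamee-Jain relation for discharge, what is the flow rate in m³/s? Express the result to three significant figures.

Q ≈ 0.277 m³/s

Swamee-Jain (Type II): Q = -0.965·√(gD⁵h_f/L)·ln[ε/(3.7D) + √(3.17ν²L/(gD³h_f))]
√(gD⁵h_f/L) = √(9.81·0.538⁵·3.80/1930) = 0.02951
ε/(3.7D) = 2.61×10^-5; √(3.17ν²L/(gD³h_f)) = 3.28×10^-5
Q = -0.965·0.02951·ln(5.891×10^-5) = 0.2773 m³/s
Check: V = 1.22 m/s, Re = 6.50×10^5, f = 0.01402, h_f = 3.81 m ≈ 3.80 m ✓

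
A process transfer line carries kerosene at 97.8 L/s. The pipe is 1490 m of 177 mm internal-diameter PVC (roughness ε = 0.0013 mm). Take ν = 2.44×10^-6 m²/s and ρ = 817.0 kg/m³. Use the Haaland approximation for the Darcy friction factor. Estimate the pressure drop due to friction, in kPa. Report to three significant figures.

V = 4Q/(πD²) = 4·0.0978/(π·0.177²) = 3.975 m/s
Re = VD/ν = 3.975·0.177/2.44×10^-6 = 2.88×10^5 → turbulent
ε/D = 0.0013/177 = 7.34×10^-6
Haaland: f = 0.01451
h_f = f(L/D)V²/(2g) = 0.01451·(1490/0.177)·3.975²/(2·9.81) = 98.33 m
Δp = ρg·h_f = 817.0·9.81·98.33 = 788.1 kPa

Δp ≈ 788 kPa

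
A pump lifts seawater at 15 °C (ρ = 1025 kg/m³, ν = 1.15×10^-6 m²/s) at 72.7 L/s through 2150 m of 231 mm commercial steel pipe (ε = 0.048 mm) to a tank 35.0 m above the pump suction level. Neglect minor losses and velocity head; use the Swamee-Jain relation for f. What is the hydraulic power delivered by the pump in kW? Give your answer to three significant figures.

V = 4Q/(πD²) = 1.735 m/s; Re = 3.48×10^5; ε/D = 2.08×10^-4; f = 0.01612
h_f = f(L/D)V²/2g = 23.00 m
Total head H = z + h_f = 35.0 + 23.00 = 58.00 m
P_hyd = ρgQH = 1025·9.81·0.0727·58.00 = 42.40 kW

P_hyd ≈ 42.4 kW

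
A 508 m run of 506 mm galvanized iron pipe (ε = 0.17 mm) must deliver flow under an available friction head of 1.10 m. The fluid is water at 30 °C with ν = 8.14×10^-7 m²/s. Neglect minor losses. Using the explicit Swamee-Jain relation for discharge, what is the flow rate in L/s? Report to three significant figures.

Q ≈ 232 L/s

Swamee-Jain (Type II): Q = -0.965·√(gD⁵h_f/L)·ln[ε/(3.7D) + √(3.17ν²L/(gD³h_f))]
√(gD⁵h_f/L) = √(9.81·0.506⁵·1.10/508) = 0.02654
ε/(3.7D) = 9.08×10^-5; √(3.17ν²L/(gD³h_f)) = 2.76×10^-5
Q = -0.965·0.02654·ln(1.184×10^-4) = 0.2316 m³/s
Check: V = 1.15 m/s, Re = 7.16×10^5, f = 0.01631, h_f = 1.11 m ≈ 1.10 m ✓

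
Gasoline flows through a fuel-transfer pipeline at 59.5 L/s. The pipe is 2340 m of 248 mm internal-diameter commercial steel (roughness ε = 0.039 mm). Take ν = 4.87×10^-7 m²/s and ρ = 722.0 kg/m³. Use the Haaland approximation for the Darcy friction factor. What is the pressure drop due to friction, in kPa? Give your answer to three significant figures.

Δp ≈ 75.3 kPa

V = 4Q/(πD²) = 4·0.0595/(π·0.248²) = 1.232 m/s
Re = VD/ν = 1.232·0.248/4.87×10^-7 = 6.27×10^5 → turbulent
ε/D = 0.039/248 = 1.57×10^-4
Haaland: f = 0.01458
h_f = f(L/D)V²/(2g) = 0.01458·(2340/0.248)·1.232²/(2·9.81) = 10.64 m
Δp = ρg·h_f = 722.0·9.81·10.64 = 75.34 kPa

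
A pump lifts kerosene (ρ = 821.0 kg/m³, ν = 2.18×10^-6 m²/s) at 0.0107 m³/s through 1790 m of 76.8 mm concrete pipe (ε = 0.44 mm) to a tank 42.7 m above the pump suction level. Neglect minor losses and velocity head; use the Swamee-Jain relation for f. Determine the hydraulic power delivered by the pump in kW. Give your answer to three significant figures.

V = 4Q/(πD²) = 2.310 m/s; Re = 8.14×10^4; ε/D = 0.00573; f = 0.03299
h_f = f(L/D)V²/2g = 209.1 m
Total head H = z + h_f = 42.7 + 209.1 = 251.8 m
P_hyd = ρgQH = 821.0·9.81·0.0107·251.8 = 21.70 kW

P_hyd ≈ 21.7 kW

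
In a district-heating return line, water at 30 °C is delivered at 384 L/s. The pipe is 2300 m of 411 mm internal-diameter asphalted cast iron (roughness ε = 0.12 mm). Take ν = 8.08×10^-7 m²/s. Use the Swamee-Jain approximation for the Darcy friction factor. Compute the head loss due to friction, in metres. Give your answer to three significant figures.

V = 4Q/(πD²) = 4·0.384/(π·0.411²) = 2.894 m/s
Re = VD/ν = 2.894·0.411/8.08×10^-7 = 1.47×10^6 → turbulent
ε/D = 0.12/411 = 2.92×10^-4
Swamee-Jain: f = 0.01545
h_f = f(L/D)V²/(2g) = 0.01545·(2300/0.411)·2.894²/(2·9.81) = 36.93 m

h_f ≈ 36.9 m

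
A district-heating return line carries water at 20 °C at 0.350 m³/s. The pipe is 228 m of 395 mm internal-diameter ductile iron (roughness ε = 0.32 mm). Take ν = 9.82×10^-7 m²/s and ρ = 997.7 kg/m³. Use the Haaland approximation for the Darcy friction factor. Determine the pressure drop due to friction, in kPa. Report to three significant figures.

Δp ≈ 44.6 kPa

V = 4Q/(πD²) = 4·0.350/(π·0.395²) = 2.856 m/s
Re = VD/ν = 2.856·0.395/9.82×10^-7 = 1.15×10^6 → turbulent
ε/D = 0.32/395 = 8.10×10^-4
Haaland: f = 0.01897
h_f = f(L/D)V²/(2g) = 0.01897·(228/0.395)·2.856²/(2·9.81) = 4.554 m
Δp = ρg·h_f = 997.7·9.81·4.554 = 44.57 kPa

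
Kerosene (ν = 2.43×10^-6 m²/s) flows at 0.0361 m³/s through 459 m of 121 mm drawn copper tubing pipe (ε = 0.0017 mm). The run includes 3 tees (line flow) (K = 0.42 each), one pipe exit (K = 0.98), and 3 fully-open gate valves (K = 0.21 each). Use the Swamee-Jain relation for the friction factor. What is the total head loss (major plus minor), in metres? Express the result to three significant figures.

H_L ≈ 32.7 m

V = 4Q/(πD²) = 3.139 m/s; V²/2g = 0.5023 m
Re = 1.56×10^5, ε/D = 1.40×10^-5 → f = 0.01642 (Swamee-Jain)
Major: h_f = f(L/D)·V²/2g = 0.01642·3793·0.5023 = 31.28 m
Minor: ΣK = 2.87; h_m = ΣK·V²/2g = 1.442 m
Total H_L = 31.28 + 1.442 = 32.72 m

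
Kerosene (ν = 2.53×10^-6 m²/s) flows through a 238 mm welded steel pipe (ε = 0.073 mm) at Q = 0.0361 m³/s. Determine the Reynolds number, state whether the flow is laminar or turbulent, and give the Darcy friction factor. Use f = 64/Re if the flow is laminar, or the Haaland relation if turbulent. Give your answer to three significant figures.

V = 4Q/(πD²) = 0.8115 m/s
Re = VD/ν = 0.8115·0.238/2.53×10^-6 = 7.63×10^4
Re > 4000 → turbulent; ε/D = 3.07×10^-4
Haaland: f = 0.02007

Re ≈ 7.63×10^4; turbulent; f ≈ 0.0201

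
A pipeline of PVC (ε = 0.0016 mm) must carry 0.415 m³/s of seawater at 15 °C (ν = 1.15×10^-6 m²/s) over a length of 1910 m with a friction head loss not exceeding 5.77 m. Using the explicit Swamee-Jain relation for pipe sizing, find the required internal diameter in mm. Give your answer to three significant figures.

Swamee-Jain (Type III): D = 0.66·[ε^1.25·(LQ²/(gh_f))^4.75 + ν·Q^9.4·(L/(gh_f))^5.2]^0.04
LQ²/(gh_f) = 5.811; L/(gh_f) = 33.74
Term 1 = ε^1.25·(…)^4.75 = 2.43×10^-4; Term 2 = ν·Q^9.4·(…)^5.2 = 0.0261
D = 0.66·(2.43×10^-4 + 0.0261)^0.04 = 0.5707 m = 571 mm
Check: V = 1.62 m/s, Re = 8.05×10^5, f = 0.01210, h_f = 5.44 m ≈ 5.77 m ✓

D ≈ 571 mm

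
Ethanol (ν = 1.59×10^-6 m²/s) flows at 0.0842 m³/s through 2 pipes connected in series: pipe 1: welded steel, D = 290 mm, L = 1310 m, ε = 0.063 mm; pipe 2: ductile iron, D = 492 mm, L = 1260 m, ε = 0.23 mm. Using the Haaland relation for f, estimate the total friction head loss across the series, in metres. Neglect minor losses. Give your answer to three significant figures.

Pipe 1: V = 1.275 m/s, Re = 2.33×10^5, ε/D = 2.17×10^-4, f = 0.01667, h_1 = f(L/D)V²/2g = 6.237 m
Pipe 2: V = 0.4429 m/s, Re = 1.37×10^5, ε/D = 4.67×10^-4, f = 0.01918, h_2 = f(L/D)V²/2g = 0.4911 m
Series → Q common, losses add: H = Σh = 6.728 m

H ≈ 6.73 m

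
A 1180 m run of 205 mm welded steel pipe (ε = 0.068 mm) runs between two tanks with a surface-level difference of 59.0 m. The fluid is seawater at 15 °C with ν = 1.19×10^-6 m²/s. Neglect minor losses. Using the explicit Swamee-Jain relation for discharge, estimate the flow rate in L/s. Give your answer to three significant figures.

Swamee-Jain (Type II): Q = -0.965·√(gD⁵h_f/L)·ln[ε/(3.7D) + √(3.17ν²L/(gD³h_f))]
√(gD⁵h_f/L) = √(9.81·0.205⁵·59.0/1180) = 0.01333
ε/(3.7D) = 8.97×10^-5; √(3.17ν²L/(gD³h_f)) = 3.26×10^-5
Q = -0.965·0.01333·ln(1.222×10^-4) = 0.1159 m³/s
Check: V = 3.51 m/s, Re = 6.05×10^5, f = 0.01643, h_f = 59.4 m ≈ 59.0 m ✓

Q ≈ 116 L/s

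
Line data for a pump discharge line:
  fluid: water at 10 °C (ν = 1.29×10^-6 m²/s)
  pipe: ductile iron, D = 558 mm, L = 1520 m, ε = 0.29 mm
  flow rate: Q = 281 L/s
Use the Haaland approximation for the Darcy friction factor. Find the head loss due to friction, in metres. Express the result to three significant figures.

V = 4Q/(πD²) = 4·0.281/(π·0.558²) = 1.149 m/s
Re = VD/ν = 1.149·0.558/1.29×10^-6 = 4.97×10^5 → turbulent
ε/D = 0.29/558 = 5.20×10^-4
Haaland: f = 0.01771
h_f = f(L/D)V²/(2g) = 0.01771·(1520/0.558)·1.149²/(2·9.81) = 3.246 m

h_f ≈ 3.25 m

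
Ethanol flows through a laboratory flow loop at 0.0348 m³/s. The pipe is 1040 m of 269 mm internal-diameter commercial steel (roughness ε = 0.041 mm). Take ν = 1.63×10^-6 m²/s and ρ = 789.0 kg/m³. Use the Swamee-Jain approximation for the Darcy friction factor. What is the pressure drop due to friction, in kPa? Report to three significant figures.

Δp ≈ 10.7 kPa

V = 4Q/(πD²) = 4·0.0348/(π·0.269²) = 0.6123 m/s
Re = VD/ν = 0.6123·0.269/1.63×10^-6 = 1.01×10^5 → turbulent
ε/D = 0.041/269 = 1.52×10^-4
Swamee-Jain: f = 0.01871
h_f = f(L/D)V²/(2g) = 0.01871·(1040/0.269)·0.6123²/(2·9.81) = 1.382 m
Δp = ρg·h_f = 789.0·9.81·1.382 = 10.70 kPa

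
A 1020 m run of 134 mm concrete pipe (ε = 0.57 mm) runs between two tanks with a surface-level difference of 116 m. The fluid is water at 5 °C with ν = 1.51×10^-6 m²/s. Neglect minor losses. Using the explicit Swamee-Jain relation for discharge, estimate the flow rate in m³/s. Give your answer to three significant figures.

Q ≈ 0.0450 m³/s

Swamee-Jain (Type II): Q = -0.965·√(gD⁵h_f/L)·ln[ε/(3.7D) + √(3.17ν²L/(gD³h_f))]
√(gD⁵h_f/L) = √(9.81·0.134⁵·116/1020) = 0.006943
ε/(3.7D) = 0.00115; √(3.17ν²L/(gD³h_f)) = 5.19×10^-5
Q = -0.965·0.006943·ln(0.001202) = 0.04505 m³/s
Check: V = 3.19 m/s, Re = 2.83×10^5, f = 0.02945, h_f = 117 m ≈ 116 m ✓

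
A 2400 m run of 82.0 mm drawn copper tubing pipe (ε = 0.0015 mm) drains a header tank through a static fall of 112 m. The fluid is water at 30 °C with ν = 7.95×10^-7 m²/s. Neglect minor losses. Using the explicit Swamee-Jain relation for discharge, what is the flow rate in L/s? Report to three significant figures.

Swamee-Jain (Type II): Q = -0.965·√(gD⁵h_f/L)·ln[ε/(3.7D) + √(3.17ν²L/(gD³h_f))]
√(gD⁵h_f/L) = √(9.81·0.0820⁵·112/2400) = 0.001303
ε/(3.7D) = 4.94×10^-6; √(3.17ν²L/(gD³h_f)) = 8.91×10^-5
Q = -0.965·0.001303·ln(9.404×10^-5) = 0.01166 m³/s
Check: V = 2.21 m/s, Re = 2.28×10^5, f = 0.01533, h_f = 111 m ≈ 112 m ✓

Q ≈ 11.7 L/s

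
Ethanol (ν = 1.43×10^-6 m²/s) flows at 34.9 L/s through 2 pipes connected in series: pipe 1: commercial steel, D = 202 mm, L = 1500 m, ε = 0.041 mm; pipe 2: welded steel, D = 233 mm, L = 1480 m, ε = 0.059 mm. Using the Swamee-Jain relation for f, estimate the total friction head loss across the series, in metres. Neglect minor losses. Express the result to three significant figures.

Pipe 1: V = 1.089 m/s, Re = 1.54×10^5, ε/D = 2.03×10^-4, f = 0.01778, h_1 = f(L/D)V²/2g = 7.982 m
Pipe 2: V = 0.8185 m/s, Re = 1.33×10^5, ε/D = 2.53×10^-4, f = 0.01845, h_2 = f(L/D)V²/2g = 4.002 m
Series → Q common, losses add: H = Σh = 11.98 m

H ≈ 12.0 m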